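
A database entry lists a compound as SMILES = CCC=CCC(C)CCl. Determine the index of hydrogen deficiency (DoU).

Degree of unsaturation = (number of rings) + (number of π bonds).
Ring closures in the SMILES: 0.
π bonds: 1 double bond (each 1 DoU) → 1 DoU from unsaturation.
Total DoU = 0 + 1 = 1.

1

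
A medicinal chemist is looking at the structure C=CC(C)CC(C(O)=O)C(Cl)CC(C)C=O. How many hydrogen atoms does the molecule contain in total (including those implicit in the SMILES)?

19

Walk through each heavy atom and fill implicit hydrogens from standard valence (C 4, N 3, O 2, S 2, halogen 1):
  atom 1: C, bond orders sum to 2 (valence 4) → 2 H
  atom 2: C, bond orders sum to 3 (valence 4) → 1 H
  atom 3: C, bond orders sum to 3 (valence 4) → 1 H
  atom 4: C, bond orders sum to 1 (valence 4) → 3 H
  atom 5: C, bond orders sum to 2 (valence 4) → 2 H
  atom 6: C, bond orders sum to 3 (valence 4) → 1 H
  atom 7: C, bond orders sum to 4 (valence 4) → 0 H
  atom 8: O, bond orders sum to 1 (valence 2) → 1 H
  atom 9: O, bond orders sum to 2 (valence 2) → 0 H
  atom 10: C, bond orders sum to 3 (valence 4) → 1 H
  atom 11: Cl (halogen, monovalent) → 0 H
  atom 12: C, bond orders sum to 2 (valence 4) → 2 H
  atom 13: C, bond orders sum to 3 (valence 4) → 1 H
  atom 14: C, bond orders sum to 1 (valence 4) → 3 H
  atom 15: C, bond orders sum to 3 (valence 4) → 1 H
  atom 16: O, bond orders sum to 2 (valence 2) → 0 H
Total hydrogens: 19.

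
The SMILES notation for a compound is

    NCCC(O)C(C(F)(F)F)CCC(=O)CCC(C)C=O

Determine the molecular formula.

C13H22F3NO3

Walk through each heavy atom and fill implicit hydrogens from standard valence (C 4, N 3, O 2, S 2, halogen 1):
  atom 1: N, bond orders sum to 1 (valence 3) → 2 H
  atom 2: C, bond orders sum to 2 (valence 4) → 2 H
  atom 3: C, bond orders sum to 2 (valence 4) → 2 H
  atom 4: C, bond orders sum to 3 (valence 4) → 1 H
  atom 5: O, bond orders sum to 1 (valence 2) → 1 H
  atom 6: C, bond orders sum to 3 (valence 4) → 1 H
  atom 7: C, bond orders sum to 4 (valence 4) → 0 H
  atom 8: F (halogen, monovalent) → 0 H
  atom 9: F (halogen, monovalent) → 0 H
  atom 10: F (halogen, monovalent) → 0 H
  atom 11: C, bond orders sum to 2 (valence 4) → 2 H
  atom 12: C, bond orders sum to 2 (valence 4) → 2 H
  atom 13: C, bond orders sum to 4 (valence 4) → 0 H
  atom 14: O, bond orders sum to 2 (valence 2) → 0 H
  atom 15: C, bond orders sum to 2 (valence 4) → 2 H
  atom 16: C, bond orders sum to 2 (valence 4) → 2 H
  atom 17: C, bond orders sum to 3 (valence 4) → 1 H
  atom 18: C, bond orders sum to 1 (valence 4) → 3 H
  atom 19: C, bond orders sum to 3 (valence 4) → 1 H
  atom 20: O, bond orders sum to 2 (valence 2) → 0 H
Totals → C:13, H:22, F:3, N:1, O:3.
In Hill order: C13H22F3NO3.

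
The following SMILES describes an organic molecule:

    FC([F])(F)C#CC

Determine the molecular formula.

Walk through each heavy atom and fill implicit hydrogens from standard valence (C 4, N 3, O 2, S 2, halogen 1):
  atom 1: F (halogen, monovalent) → 0 H
  atom 2: C, bond orders sum to 4 (valence 4) → 0 H
  atom 3: F with explicit H count 0
  atom 4: F (halogen, monovalent) → 0 H
  atom 5: C, bond orders sum to 4 (valence 4) → 0 H
  atom 6: C, bond orders sum to 4 (valence 4) → 0 H
  atom 7: C, bond orders sum to 1 (valence 4) → 3 H
Totals → C:4, H:3, F:3.
In Hill order: C4H3F3.

C4H3F3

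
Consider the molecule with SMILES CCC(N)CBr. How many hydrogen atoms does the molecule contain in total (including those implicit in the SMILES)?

10

Walk through each heavy atom and fill implicit hydrogens from standard valence (C 4, N 3, O 2, S 2, halogen 1):
  atom 1: C, bond orders sum to 1 (valence 4) → 3 H
  atom 2: C, bond orders sum to 2 (valence 4) → 2 H
  atom 3: C, bond orders sum to 3 (valence 4) → 1 H
  atom 4: N, bond orders sum to 1 (valence 3) → 2 H
  atom 5: C, bond orders sum to 2 (valence 4) → 2 H
  atom 6: Br (halogen, monovalent) → 0 H
Total hydrogens: 10.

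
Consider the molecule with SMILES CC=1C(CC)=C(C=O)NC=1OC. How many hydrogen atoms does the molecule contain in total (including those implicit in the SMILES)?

13

Walk through each heavy atom and fill implicit hydrogens from standard valence (C 4, N 3, O 2, S 2, halogen 1):
  atom 1: C, bond orders sum to 1 (valence 4) → 3 H
  atom 2: C, bond orders sum to 4 (valence 4) → 0 H
  atom 3: C, bond orders sum to 4 (valence 4) → 0 H
  atom 4: C, bond orders sum to 2 (valence 4) → 2 H
  atom 5: C, bond orders sum to 1 (valence 4) → 3 H
  atom 6: C, bond orders sum to 4 (valence 4) → 0 H
  atom 7: C, bond orders sum to 3 (valence 4) → 1 H
  atom 8: O, bond orders sum to 2 (valence 2) → 0 H
  atom 9: N, bond orders sum to 2 (valence 3) → 1 H
  atom 10: C, bond orders sum to 4 (valence 4) → 0 H
  atom 11: O, bond orders sum to 2 (valence 2) → 0 H
  atom 12: C, bond orders sum to 1 (valence 4) → 3 H
Total hydrogens: 13.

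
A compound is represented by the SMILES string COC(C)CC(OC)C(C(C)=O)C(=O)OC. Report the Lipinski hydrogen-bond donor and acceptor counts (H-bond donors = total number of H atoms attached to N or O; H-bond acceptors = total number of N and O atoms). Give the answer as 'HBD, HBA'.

0, 5

Donors: find every N or O and count the H atoms it carries.
  atom 2 (O): bond orders sum to 2 → 0 H
  atom 7 (O): bond orders sum to 2 → 0 H
  atom 12 (O): bond orders sum to 2 → 0 H
  atom 14 (O): bond orders sum to 2 → 0 H
  atom 15 (O): bond orders sum to 2 → 0 H
Lipinski HBD = 0.
Acceptors: N atoms = 0, O atoms = 5 → HBA = 5.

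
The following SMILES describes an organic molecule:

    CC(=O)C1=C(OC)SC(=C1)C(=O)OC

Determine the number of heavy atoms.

Every atom symbol written in the SMILES (organic subset) is one heavy atom; implicit H are not written.
Heavy atoms by element → C:9, O:4, S:1.
Total: 14.

14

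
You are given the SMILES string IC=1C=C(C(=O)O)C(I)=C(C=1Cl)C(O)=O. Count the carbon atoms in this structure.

Count every carbon token in the SMILES (each C, including those in ring-closure positions and inside branches).
Carbon count: 8.

8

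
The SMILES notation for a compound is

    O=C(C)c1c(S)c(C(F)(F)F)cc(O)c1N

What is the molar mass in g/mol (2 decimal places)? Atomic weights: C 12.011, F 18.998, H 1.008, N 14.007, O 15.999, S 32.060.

First, the molecular formula is C9H8F3NO2S (counting implicit H from valence).
  C: 9 × 12.011 = 108.099
  F: 3 × 18.998 = 56.994
  H: 8 × 1.008 = 8.064
  N: 1 × 14.007 = 14.007
  O: 2 × 15.999 = 31.998
  S: 1 × 32.060 = 32.060
Sum: 9×12.011 + 3×18.998 + 8×1.008 + 1×14.007 + 2×15.999 + 1×32.060 = 251.222 → 251.22 g/mol.

251.22 g/mol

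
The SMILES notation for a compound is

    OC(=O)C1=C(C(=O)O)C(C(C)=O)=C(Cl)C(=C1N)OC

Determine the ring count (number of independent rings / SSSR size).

1

In SMILES, each pair of matching ring-closure digits denotes one ring-closing bond; the number of such bonds equals the number of independent rings.
Ring-closure bonds here: 1.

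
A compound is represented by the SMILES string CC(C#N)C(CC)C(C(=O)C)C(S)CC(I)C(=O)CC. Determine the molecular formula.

C15H24INO2S

Walk through each heavy atom and fill implicit hydrogens from standard valence (C 4, N 3, O 2, S 2, halogen 1):
  atom 1: C, bond orders sum to 1 (valence 4) → 3 H
  atom 2: C, bond orders sum to 3 (valence 4) → 1 H
  atom 3: C, bond orders sum to 4 (valence 4) → 0 H
  atom 4: N, bond orders sum to 3 (valence 3) → 0 H
  atom 5: C, bond orders sum to 3 (valence 4) → 1 H
  atom 6: C, bond orders sum to 2 (valence 4) → 2 H
  atom 7: C, bond orders sum to 1 (valence 4) → 3 H
  atom 8: C, bond orders sum to 3 (valence 4) → 1 H
  atom 9: C, bond orders sum to 4 (valence 4) → 0 H
  atom 10: O, bond orders sum to 2 (valence 2) → 0 H
  atom 11: C, bond orders sum to 1 (valence 4) → 3 H
  atom 12: C, bond orders sum to 3 (valence 4) → 1 H
  atom 13: S, bond orders sum to 1 (valence 2) → 1 H
  atom 14: C, bond orders sum to 2 (valence 4) → 2 H
  atom 15: C, bond orders sum to 3 (valence 4) → 1 H
  atom 16: I (halogen, monovalent) → 0 H
  atom 17: C, bond orders sum to 4 (valence 4) → 0 H
  atom 18: O, bond orders sum to 2 (valence 2) → 0 H
  atom 19: C, bond orders sum to 2 (valence 4) → 2 H
  atom 20: C, bond orders sum to 1 (valence 4) → 3 H
Totals → C:15, H:24, I:1, N:1, O:2, S:1.
In Hill order: C15H24INO2S.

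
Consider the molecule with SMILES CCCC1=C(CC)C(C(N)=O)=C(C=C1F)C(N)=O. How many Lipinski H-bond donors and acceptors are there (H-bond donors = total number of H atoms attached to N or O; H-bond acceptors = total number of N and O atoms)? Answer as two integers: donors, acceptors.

4, 4

Donors: find every N or O and count the H atoms it carries.
  atom 10 (N): bond orders sum to 1 → 2 H
  atom 11 (O): bond orders sum to 2 → 0 H
  atom 17 (N): bond orders sum to 1 → 2 H
  atom 18 (O): bond orders sum to 2 → 0 H
Lipinski HBD = 4.
Acceptors: N atoms = 2, O atoms = 2 → HBA = 4.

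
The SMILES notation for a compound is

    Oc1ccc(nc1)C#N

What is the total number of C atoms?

Count every carbon token in the SMILES (each C, including those in ring-closure positions and inside branches).
Carbon count: 6.

6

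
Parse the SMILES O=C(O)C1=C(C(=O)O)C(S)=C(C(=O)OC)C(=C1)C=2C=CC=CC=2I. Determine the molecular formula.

Walk through each heavy atom and fill implicit hydrogens from standard valence (C 4, N 3, O 2, S 2, halogen 1):
  atom 1: O, bond orders sum to 2 (valence 2) → 0 H
  atom 2: C, bond orders sum to 4 (valence 4) → 0 H
  atom 3: O, bond orders sum to 1 (valence 2) → 1 H
  atom 4: C, bond orders sum to 4 (valence 4) → 0 H
  atom 5: C, bond orders sum to 4 (valence 4) → 0 H
  atom 6: C, bond orders sum to 4 (valence 4) → 0 H
  atom 7: O, bond orders sum to 2 (valence 2) → 0 H
  atom 8: O, bond orders sum to 1 (valence 2) → 1 H
  atom 9: C, bond orders sum to 4 (valence 4) → 0 H
  atom 10: S, bond orders sum to 1 (valence 2) → 1 H
  atom 11: C, bond orders sum to 4 (valence 4) → 0 H
  atom 12: C, bond orders sum to 4 (valence 4) → 0 H
  atom 13: O, bond orders sum to 2 (valence 2) → 0 H
  atom 14: O, bond orders sum to 2 (valence 2) → 0 H
  atom 15: C, bond orders sum to 1 (valence 4) → 3 H
  atom 16: C, bond orders sum to 4 (valence 4) → 0 H
  atom 17: C, bond orders sum to 3 (valence 4) → 1 H
  atom 18: C, bond orders sum to 4 (valence 4) → 0 H
  atom 19: C, bond orders sum to 3 (valence 4) → 1 H
  atom 20: C, bond orders sum to 3 (valence 4) → 1 H
  atom 21: C, bond orders sum to 3 (valence 4) → 1 H
  atom 22: C, bond orders sum to 3 (valence 4) → 1 H
  atom 23: C, bond orders sum to 4 (valence 4) → 0 H
  atom 24: I (halogen, monovalent) → 0 H
Totals → C:16, H:11, I:1, O:6, S:1.

C16H11IO6S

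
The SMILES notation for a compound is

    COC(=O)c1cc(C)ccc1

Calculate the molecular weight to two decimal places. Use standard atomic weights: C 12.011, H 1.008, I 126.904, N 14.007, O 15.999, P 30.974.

150.18 g/mol

First, the molecular formula is C9H10O2 (counting implicit H from valence).
  C: 9 × 12.011 = 108.099
  H: 10 × 1.008 = 10.080
  O: 2 × 15.999 = 31.998
Sum: 9×12.011 + 10×1.008 + 2×15.999 = 150.177 → 150.18 g/mol.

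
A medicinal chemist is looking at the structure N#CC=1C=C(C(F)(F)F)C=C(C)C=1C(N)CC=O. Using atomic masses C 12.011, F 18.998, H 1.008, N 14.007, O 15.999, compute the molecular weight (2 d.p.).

256.23 g/mol

First, the molecular formula is C12H11F3N2O (counting implicit H from valence).
  C: 12 × 12.011 = 144.132
  F: 3 × 18.998 = 56.994
  H: 11 × 1.008 = 11.088
  N: 2 × 14.007 = 28.014
  O: 1 × 15.999 = 15.999
Sum: 12×12.011 + 3×18.998 + 11×1.008 + 2×14.007 + 1×15.999 = 256.227 → 256.23 g/mol.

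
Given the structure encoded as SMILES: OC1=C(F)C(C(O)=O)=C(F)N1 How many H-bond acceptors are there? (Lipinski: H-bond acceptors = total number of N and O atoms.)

4

N atoms: 1; O atoms: 3.
Lipinski HBA = 1 + 3 = 4.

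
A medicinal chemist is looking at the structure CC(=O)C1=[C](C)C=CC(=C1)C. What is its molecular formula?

C10H12O

Walk through each heavy atom and fill implicit hydrogens from standard valence (C 4, N 3, O 2, S 2, halogen 1):
  atom 1: C, bond orders sum to 1 (valence 4) → 3 H
  atom 2: C, bond orders sum to 4 (valence 4) → 0 H
  atom 3: O, bond orders sum to 2 (valence 2) → 0 H
  atom 4: C, bond orders sum to 4 (valence 4) → 0 H
  atom 5: C with explicit H count 0
  atom 6: C, bond orders sum to 1 (valence 4) → 3 H
  atom 7: C, bond orders sum to 3 (valence 4) → 1 H
  atom 8: C, bond orders sum to 3 (valence 4) → 1 H
  atom 9: C, bond orders sum to 4 (valence 4) → 0 H
  atom 10: C, bond orders sum to 3 (valence 4) → 1 H
  atom 11: C, bond orders sum to 1 (valence 4) → 3 H
Totals → C:10, H:12, O:1.
In Hill order: C10H12O.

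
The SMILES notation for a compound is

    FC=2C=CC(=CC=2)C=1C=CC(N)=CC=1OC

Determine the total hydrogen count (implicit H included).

12

Walk through each heavy atom and fill implicit hydrogens from standard valence (C 4, N 3, O 2, S 2, halogen 1):
  atom 1: F (halogen, monovalent) → 0 H
  atom 2: C, bond orders sum to 4 (valence 4) → 0 H
  atom 3: C, bond orders sum to 3 (valence 4) → 1 H
  atom 4: C, bond orders sum to 3 (valence 4) → 1 H
  atom 5: C, bond orders sum to 4 (valence 4) → 0 H
  atom 6: C, bond orders sum to 3 (valence 4) → 1 H
  atom 7: C, bond orders sum to 3 (valence 4) → 1 H
  atom 8: C, bond orders sum to 4 (valence 4) → 0 H
  atom 9: C, bond orders sum to 3 (valence 4) → 1 H
  atom 10: C, bond orders sum to 3 (valence 4) → 1 H
  atom 11: C, bond orders sum to 4 (valence 4) → 0 H
  atom 12: N, bond orders sum to 1 (valence 3) → 2 H
  atom 13: C, bond orders sum to 3 (valence 4) → 1 H
  atom 14: C, bond orders sum to 4 (valence 4) → 0 H
  atom 15: O, bond orders sum to 2 (valence 2) → 0 H
  atom 16: C, bond orders sum to 1 (valence 4) → 3 H
Total hydrogens: 12.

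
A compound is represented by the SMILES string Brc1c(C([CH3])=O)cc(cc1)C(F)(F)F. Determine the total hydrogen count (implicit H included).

6

Walk through each heavy atom and fill implicit hydrogens from standard valence (C 4, N 3, O 2, S 2, halogen 1); for lowercase aromatic atoms, an aromatic c carries 1 H when it has two neighbours and 0 H with three, and aromatic n carries 0 H:
  atom 1: Br (halogen, monovalent) → 0 H
  atom 2: aromatic c, 3 neighbours → 0 H
  atom 3: aromatic c, 3 neighbours → 0 H
  atom 4: C, bond orders sum to 4 (valence 4) → 0 H
  atom 5: C with explicit H count 3
  atom 6: O, bond orders sum to 2 (valence 2) → 0 H
  atom 7: aromatic c, 2 neighbours → 1 H
  atom 8: aromatic c, 3 neighbours → 0 H
  atom 9: aromatic c, 2 neighbours → 1 H
  atom 10: aromatic c, 2 neighbours → 1 H
  atom 11: C, bond orders sum to 4 (valence 4) → 0 H
  atom 12: F (halogen, monovalent) → 0 H
  atom 13: F (halogen, monovalent) → 0 H
  atom 14: F (halogen, monovalent) → 0 H
Total hydrogens: 6.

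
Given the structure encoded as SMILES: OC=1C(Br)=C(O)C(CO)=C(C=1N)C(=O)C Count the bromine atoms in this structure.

1

Scan the SMILES for Br atoms (remember two-letter symbols like Cl and Br are single atoms).
Bromine count: 1.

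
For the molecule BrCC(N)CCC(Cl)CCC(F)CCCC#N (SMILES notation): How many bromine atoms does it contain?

1

Scan the SMILES for Br atoms (remember two-letter symbols like Cl and Br are single atoms).
Bromine count: 1.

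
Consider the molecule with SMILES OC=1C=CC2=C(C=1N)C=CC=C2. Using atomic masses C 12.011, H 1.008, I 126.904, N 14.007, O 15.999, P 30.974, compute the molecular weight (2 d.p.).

159.19 g/mol

First, the molecular formula is C10H9NO (counting implicit H from valence).
  C: 10 × 12.011 = 120.110
  H: 9 × 1.008 = 9.072
  N: 1 × 14.007 = 14.007
  O: 1 × 15.999 = 15.999
Sum: 10×12.011 + 9×1.008 + 1×14.007 + 1×15.999 = 159.188 → 159.19 g/mol.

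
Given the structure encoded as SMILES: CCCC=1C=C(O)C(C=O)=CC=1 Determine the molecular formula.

C10H12O2

Walk through each heavy atom and fill implicit hydrogens from standard valence (C 4, N 3, O 2, S 2, halogen 1):
  atom 1: C, bond orders sum to 1 (valence 4) → 3 H
  atom 2: C, bond orders sum to 2 (valence 4) → 2 H
  atom 3: C, bond orders sum to 2 (valence 4) → 2 H
  atom 4: C, bond orders sum to 4 (valence 4) → 0 H
  atom 5: C, bond orders sum to 3 (valence 4) → 1 H
  atom 6: C, bond orders sum to 4 (valence 4) → 0 H
  atom 7: O, bond orders sum to 1 (valence 2) → 1 H
  atom 8: C, bond orders sum to 4 (valence 4) → 0 H
  atom 9: C, bond orders sum to 3 (valence 4) → 1 H
  atom 10: O, bond orders sum to 2 (valence 2) → 0 H
  atom 11: C, bond orders sum to 3 (valence 4) → 1 H
  atom 12: C, bond orders sum to 3 (valence 4) → 1 H
Totals → C:10, H:12, O:2.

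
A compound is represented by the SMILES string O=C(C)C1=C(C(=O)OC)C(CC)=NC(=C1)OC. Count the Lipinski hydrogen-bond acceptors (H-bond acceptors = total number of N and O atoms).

N atoms: 1; O atoms: 4.
Lipinski HBA = 1 + 4 = 5.

5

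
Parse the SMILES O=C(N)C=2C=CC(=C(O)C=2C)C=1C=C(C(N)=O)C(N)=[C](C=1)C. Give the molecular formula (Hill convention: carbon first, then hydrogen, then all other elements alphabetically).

C16H17N3O3

Walk through each heavy atom and fill implicit hydrogens from standard valence (C 4, N 3, O 2, S 2, halogen 1):
  atom 1: O, bond orders sum to 2 (valence 2) → 0 H
  atom 2: C, bond orders sum to 4 (valence 4) → 0 H
  atom 3: N, bond orders sum to 1 (valence 3) → 2 H
  atom 4: C, bond orders sum to 4 (valence 4) → 0 H
  atom 5: C, bond orders sum to 3 (valence 4) → 1 H
  atom 6: C, bond orders sum to 3 (valence 4) → 1 H
  atom 7: C, bond orders sum to 4 (valence 4) → 0 H
  atom 8: C, bond orders sum to 4 (valence 4) → 0 H
  atom 9: O, bond orders sum to 1 (valence 2) → 1 H
  atom 10: C, bond orders sum to 4 (valence 4) → 0 H
  atom 11: C, bond orders sum to 1 (valence 4) → 3 H
  atom 12: C, bond orders sum to 4 (valence 4) → 0 H
  atom 13: C, bond orders sum to 3 (valence 4) → 1 H
  atom 14: C, bond orders sum to 4 (valence 4) → 0 H
  atom 15: C, bond orders sum to 4 (valence 4) → 0 H
  atom 16: N, bond orders sum to 1 (valence 3) → 2 H
  atom 17: O, bond orders sum to 2 (valence 2) → 0 H
  atom 18: C, bond orders sum to 4 (valence 4) → 0 H
  atom 19: N, bond orders sum to 1 (valence 3) → 2 H
  atom 20: C with explicit H count 0
  atom 21: C, bond orders sum to 3 (valence 4) → 1 H
  atom 22: C, bond orders sum to 1 (valence 4) → 3 H
Totals → C:16, H:17, N:3, O:3.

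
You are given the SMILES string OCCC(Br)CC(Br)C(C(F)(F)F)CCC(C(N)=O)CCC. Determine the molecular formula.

C14H24Br2F3NO2

Walk through each heavy atom and fill implicit hydrogens from standard valence (C 4, N 3, O 2, S 2, halogen 1):
  atom 1: O, bond orders sum to 1 (valence 2) → 1 H
  atom 2: C, bond orders sum to 2 (valence 4) → 2 H
  atom 3: C, bond orders sum to 2 (valence 4) → 2 H
  atom 4: C, bond orders sum to 3 (valence 4) → 1 H
  atom 5: Br (halogen, monovalent) → 0 H
  atom 6: C, bond orders sum to 2 (valence 4) → 2 H
  atom 7: C, bond orders sum to 3 (valence 4) → 1 H
  atom 8: Br (halogen, monovalent) → 0 H
  atom 9: C, bond orders sum to 3 (valence 4) → 1 H
  atom 10: C, bond orders sum to 4 (valence 4) → 0 H
  atom 11: F (halogen, monovalent) → 0 H
  atom 12: F (halogen, monovalent) → 0 H
  atom 13: F (halogen, monovalent) → 0 H
  atom 14: C, bond orders sum to 2 (valence 4) → 2 H
  atom 15: C, bond orders sum to 2 (valence 4) → 2 H
  atom 16: C, bond orders sum to 3 (valence 4) → 1 H
  atom 17: C, bond orders sum to 4 (valence 4) → 0 H
  atom 18: N, bond orders sum to 1 (valence 3) → 2 H
  atom 19: O, bond orders sum to 2 (valence 2) → 0 H
  atom 20: C, bond orders sum to 2 (valence 4) → 2 H
  atom 21: C, bond orders sum to 2 (valence 4) → 2 H
  atom 22: C, bond orders sum to 1 (valence 4) → 3 H
Totals → C:14, H:24, Br:2, F:3, N:1, O:2.
In Hill order: C14H24Br2F3NO2.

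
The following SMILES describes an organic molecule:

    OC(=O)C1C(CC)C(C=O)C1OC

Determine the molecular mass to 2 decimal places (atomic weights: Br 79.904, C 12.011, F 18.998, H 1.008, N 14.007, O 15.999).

First, the molecular formula is C9H14O4 (counting implicit H from valence).
  C: 9 × 12.011 = 108.099
  H: 14 × 1.008 = 14.112
  O: 4 × 15.999 = 63.996
Sum: 9×12.011 + 14×1.008 + 4×15.999 = 186.207 → 186.21 g/mol.

186.21 g/mol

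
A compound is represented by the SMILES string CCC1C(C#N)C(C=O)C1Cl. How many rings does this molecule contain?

In SMILES, each pair of matching ring-closure digits denotes one ring-closing bond; the number of such bonds equals the number of independent rings.
Ring-closure bonds here: 1.

1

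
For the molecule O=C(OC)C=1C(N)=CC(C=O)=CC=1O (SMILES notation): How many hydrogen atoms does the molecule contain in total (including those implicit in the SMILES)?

9

Walk through each heavy atom and fill implicit hydrogens from standard valence (C 4, N 3, O 2, S 2, halogen 1):
  atom 1: O, bond orders sum to 2 (valence 2) → 0 H
  atom 2: C, bond orders sum to 4 (valence 4) → 0 H
  atom 3: O, bond orders sum to 2 (valence 2) → 0 H
  atom 4: C, bond orders sum to 1 (valence 4) → 3 H
  atom 5: C, bond orders sum to 4 (valence 4) → 0 H
  atom 6: C, bond orders sum to 4 (valence 4) → 0 H
  atom 7: N, bond orders sum to 1 (valence 3) → 2 H
  atom 8: C, bond orders sum to 3 (valence 4) → 1 H
  atom 9: C, bond orders sum to 4 (valence 4) → 0 H
  atom 10: C, bond orders sum to 3 (valence 4) → 1 H
  atom 11: O, bond orders sum to 2 (valence 2) → 0 H
  atom 12: C, bond orders sum to 3 (valence 4) → 1 H
  atom 13: C, bond orders sum to 4 (valence 4) → 0 H
  atom 14: O, bond orders sum to 1 (valence 2) → 1 H
Total hydrogens: 9.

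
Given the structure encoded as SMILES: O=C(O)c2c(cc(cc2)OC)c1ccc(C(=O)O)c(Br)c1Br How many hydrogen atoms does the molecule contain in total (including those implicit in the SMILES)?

Walk through each heavy atom and fill implicit hydrogens from standard valence (C 4, N 3, O 2, S 2, halogen 1); for lowercase aromatic atoms, an aromatic c carries 1 H when it has two neighbours and 0 H with three, and aromatic n carries 0 H:
  atom 1: O, bond orders sum to 2 (valence 2) → 0 H
  atom 2: C, bond orders sum to 4 (valence 4) → 0 H
  atom 3: O, bond orders sum to 1 (valence 2) → 1 H
  atom 4: aromatic c, 3 neighbours → 0 H
  atom 5: aromatic c, 3 neighbours → 0 H
  atom 6: aromatic c, 2 neighbours → 1 H
  atom 7: aromatic c, 3 neighbours → 0 H
  atom 8: aromatic c, 2 neighbours → 1 H
  atom 9: aromatic c, 2 neighbours → 1 H
  atom 10: O, bond orders sum to 2 (valence 2) → 0 H
  atom 11: C, bond orders sum to 1 (valence 4) → 3 H
  atom 12: aromatic c, 3 neighbours → 0 H
  atom 13: aromatic c, 2 neighbours → 1 H
  atom 14: aromatic c, 2 neighbours → 1 H
  atom 15: aromatic c, 3 neighbours → 0 H
  atom 16: C, bond orders sum to 4 (valence 4) → 0 H
  atom 17: O, bond orders sum to 2 (valence 2) → 0 H
  atom 18: O, bond orders sum to 1 (valence 2) → 1 H
  atom 19: aromatic c, 3 neighbours → 0 H
  atom 20: Br (halogen, monovalent) → 0 H
  atom 21: aromatic c, 3 neighbours → 0 H
  atom 22: Br (halogen, monovalent) → 0 H
Total hydrogens: 10.

10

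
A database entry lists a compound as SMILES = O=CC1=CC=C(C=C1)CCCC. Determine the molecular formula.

Walk through each heavy atom and fill implicit hydrogens from standard valence (C 4, N 3, O 2, S 2, halogen 1):
  atom 1: O, bond orders sum to 2 (valence 2) → 0 H
  atom 2: C, bond orders sum to 3 (valence 4) → 1 H
  atom 3: C, bond orders sum to 4 (valence 4) → 0 H
  atom 4: C, bond orders sum to 3 (valence 4) → 1 H
  atom 5: C, bond orders sum to 3 (valence 4) → 1 H
  atom 6: C, bond orders sum to 4 (valence 4) → 0 H
  atom 7: C, bond orders sum to 3 (valence 4) → 1 H
  atom 8: C, bond orders sum to 3 (valence 4) → 1 H
  atom 9: C, bond orders sum to 2 (valence 4) → 2 H
  atom 10: C, bond orders sum to 2 (valence 4) → 2 H
  atom 11: C, bond orders sum to 2 (valence 4) → 2 H
  atom 12: C, bond orders sum to 1 (valence 4) → 3 H
Totals → C:11, H:14, O:1.

C11H14O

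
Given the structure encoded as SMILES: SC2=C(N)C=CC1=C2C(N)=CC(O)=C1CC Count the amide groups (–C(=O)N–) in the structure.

0

Scan the SMILES for the amide motif — none present.
Groups that are present: 1 hydroxyl, 2 primary amine, 1 thiol.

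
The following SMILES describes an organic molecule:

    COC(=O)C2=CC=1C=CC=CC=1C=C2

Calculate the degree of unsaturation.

Degree of unsaturation = (number of rings) + (number of π bonds).
Ring closures in the SMILES: 2.
π bonds: 6 double bonds (each 1 DoU) → 6 DoU from unsaturation.
Total DoU = 2 + 6 = 8.

8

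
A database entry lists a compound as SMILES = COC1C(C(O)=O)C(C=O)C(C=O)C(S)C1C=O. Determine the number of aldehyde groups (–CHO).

3

The aldehyde motif appears at heavy-atom positions 9, 12, 17 in the SMILES.
Other groups present: 1 carboxylic acid, 1 ether, 1 thiol.
Aldehyde count: 3.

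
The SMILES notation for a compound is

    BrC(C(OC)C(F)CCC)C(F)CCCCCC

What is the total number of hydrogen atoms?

Walk through each heavy atom and fill implicit hydrogens from standard valence (C 4, N 3, O 2, S 2, halogen 1):
  atom 1: Br (halogen, monovalent) → 0 H
  atom 2: C, bond orders sum to 3 (valence 4) → 1 H
  atom 3: C, bond orders sum to 3 (valence 4) → 1 H
  atom 4: O, bond orders sum to 2 (valence 2) → 0 H
  atom 5: C, bond orders sum to 1 (valence 4) → 3 H
  atom 6: C, bond orders sum to 3 (valence 4) → 1 H
  atom 7: F (halogen, monovalent) → 0 H
  atom 8: C, bond orders sum to 2 (valence 4) → 2 H
  atom 9: C, bond orders sum to 2 (valence 4) → 2 H
  atom 10: C, bond orders sum to 1 (valence 4) → 3 H
  atom 11: C, bond orders sum to 3 (valence 4) → 1 H
  atom 12: F (halogen, monovalent) → 0 H
  atom 13: C, bond orders sum to 2 (valence 4) → 2 H
  atom 14: C, bond orders sum to 2 (valence 4) → 2 H
  atom 15: C, bond orders sum to 2 (valence 4) → 2 H
  atom 16: C, bond orders sum to 2 (valence 4) → 2 H
  atom 17: C, bond orders sum to 2 (valence 4) → 2 H
  atom 18: C, bond orders sum to 1 (valence 4) → 3 H
Total hydrogens: 27.

27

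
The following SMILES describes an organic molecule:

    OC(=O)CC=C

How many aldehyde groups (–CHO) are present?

0

Scan the SMILES for the aldehyde motif — none present.
Groups that are present: 1 alkene, 1 carboxylic acid.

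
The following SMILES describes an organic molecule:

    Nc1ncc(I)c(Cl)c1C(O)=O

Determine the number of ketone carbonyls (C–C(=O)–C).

Scan the SMILES for the ketone motif — none present.
Groups that are present: 1 carboxylic acid, 1 primary amine.

0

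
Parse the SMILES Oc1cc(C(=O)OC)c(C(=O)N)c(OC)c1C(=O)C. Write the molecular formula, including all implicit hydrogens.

Walk through each heavy atom and fill implicit hydrogens from standard valence (C 4, N 3, O 2, S 2, halogen 1); for lowercase aromatic atoms, an aromatic c carries 1 H when it has two neighbours and 0 H with three, and aromatic n carries 0 H:
  atom 1: O, bond orders sum to 1 (valence 2) → 1 H
  atom 2: aromatic c, 3 neighbours → 0 H
  atom 3: aromatic c, 2 neighbours → 1 H
  atom 4: aromatic c, 3 neighbours → 0 H
  atom 5: C, bond orders sum to 4 (valence 4) → 0 H
  atom 6: O, bond orders sum to 2 (valence 2) → 0 H
  atom 7: O, bond orders sum to 2 (valence 2) → 0 H
  atom 8: C, bond orders sum to 1 (valence 4) → 3 H
  atom 9: aromatic c, 3 neighbours → 0 H
  atom 10: C, bond orders sum to 4 (valence 4) → 0 H
  atom 11: O, bond orders sum to 2 (valence 2) → 0 H
  atom 12: N, bond orders sum to 1 (valence 3) → 2 H
  atom 13: aromatic c, 3 neighbours → 0 H
  atom 14: O, bond orders sum to 2 (valence 2) → 0 H
  atom 15: C, bond orders sum to 1 (valence 4) → 3 H
  atom 16: aromatic c, 3 neighbours → 0 H
  atom 17: C, bond orders sum to 4 (valence 4) → 0 H
  atom 18: O, bond orders sum to 2 (valence 2) → 0 H
  atom 19: C, bond orders sum to 1 (valence 4) → 3 H
Totals → C:12, H:13, N:1, O:6.
In Hill order: C12H13NO6.

C12H13NO6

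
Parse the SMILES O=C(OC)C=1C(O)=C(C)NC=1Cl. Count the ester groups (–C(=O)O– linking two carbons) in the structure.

The ester motif appears at heavy-atom position 2 in the SMILES.
Other groups present: 1 hydroxyl.
Ester count: 1.

1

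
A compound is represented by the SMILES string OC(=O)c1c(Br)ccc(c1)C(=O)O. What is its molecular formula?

Walk through each heavy atom and fill implicit hydrogens from standard valence (C 4, N 3, O 2, S 2, halogen 1); for lowercase aromatic atoms, an aromatic c carries 1 H when it has two neighbours and 0 H with three, and aromatic n carries 0 H:
  atom 1: O, bond orders sum to 1 (valence 2) → 1 H
  atom 2: C, bond orders sum to 4 (valence 4) → 0 H
  atom 3: O, bond orders sum to 2 (valence 2) → 0 H
  atom 4: aromatic c, 3 neighbours → 0 H
  atom 5: aromatic c, 3 neighbours → 0 H
  atom 6: Br (halogen, monovalent) → 0 H
  atom 7: aromatic c, 2 neighbours → 1 H
  atom 8: aromatic c, 2 neighbours → 1 H
  atom 9: aromatic c, 3 neighbours → 0 H
  atom 10: aromatic c, 2 neighbours → 1 H
  atom 11: C, bond orders sum to 4 (valence 4) → 0 H
  atom 12: O, bond orders sum to 2 (valence 2) → 0 H
  atom 13: O, bond orders sum to 1 (valence 2) → 1 H
Totals → C:8, H:5, Br:1, O:4.

C8H5BrO4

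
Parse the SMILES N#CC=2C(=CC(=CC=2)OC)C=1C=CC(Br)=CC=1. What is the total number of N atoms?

1

Scan the SMILES for N atoms (remember two-letter symbols like Cl and Br are single atoms).
Nitrogen count: 1.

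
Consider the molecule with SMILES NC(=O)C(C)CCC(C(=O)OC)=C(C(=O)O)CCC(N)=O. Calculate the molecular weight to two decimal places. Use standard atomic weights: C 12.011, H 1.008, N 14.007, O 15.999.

300.31 g/mol

First, the molecular formula is C13H20N2O6 (counting implicit H from valence).
  C: 13 × 12.011 = 156.143
  H: 20 × 1.008 = 20.160
  N: 2 × 14.007 = 28.014
  O: 6 × 15.999 = 95.994
Sum: 13×12.011 + 20×1.008 + 2×14.007 + 6×15.999 = 300.311 → 300.31 g/mol.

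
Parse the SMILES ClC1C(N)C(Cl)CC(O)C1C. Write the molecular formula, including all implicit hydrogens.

C7H13Cl2NO

Walk through each heavy atom and fill implicit hydrogens from standard valence (C 4, N 3, O 2, S 2, halogen 1):
  atom 1: Cl (halogen, monovalent) → 0 H
  atom 2: C, bond orders sum to 3 (valence 4) → 1 H
  atom 3: C, bond orders sum to 3 (valence 4) → 1 H
  atom 4: N, bond orders sum to 1 (valence 3) → 2 H
  atom 5: C, bond orders sum to 3 (valence 4) → 1 H
  atom 6: Cl (halogen, monovalent) → 0 H
  atom 7: C, bond orders sum to 2 (valence 4) → 2 H
  atom 8: C, bond orders sum to 3 (valence 4) → 1 H
  atom 9: O, bond orders sum to 1 (valence 2) → 1 H
  atom 10: C, bond orders sum to 3 (valence 4) → 1 H
  atom 11: C, bond orders sum to 1 (valence 4) → 3 H
Totals → C:7, H:13, Cl:2, N:1, O:1.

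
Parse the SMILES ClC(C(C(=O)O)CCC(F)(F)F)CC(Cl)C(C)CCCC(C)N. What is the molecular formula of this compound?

Walk through each heavy atom and fill implicit hydrogens from standard valence (C 4, N 3, O 2, S 2, halogen 1):
  atom 1: Cl (halogen, monovalent) → 0 H
  atom 2: C, bond orders sum to 3 (valence 4) → 1 H
  atom 3: C, bond orders sum to 3 (valence 4) → 1 H
  atom 4: C, bond orders sum to 4 (valence 4) → 0 H
  atom 5: O, bond orders sum to 2 (valence 2) → 0 H
  atom 6: O, bond orders sum to 1 (valence 2) → 1 H
  atom 7: C, bond orders sum to 2 (valence 4) → 2 H
  atom 8: C, bond orders sum to 2 (valence 4) → 2 H
  atom 9: C, bond orders sum to 4 (valence 4) → 0 H
  atom 10: F (halogen, monovalent) → 0 H
  atom 11: F (halogen, monovalent) → 0 H
  atom 12: F (halogen, monovalent) → 0 H
  atom 13: C, bond orders sum to 2 (valence 4) → 2 H
  atom 14: C, bond orders sum to 3 (valence 4) → 1 H
  atom 15: Cl (halogen, monovalent) → 0 H
  atom 16: C, bond orders sum to 3 (valence 4) → 1 H
  atom 17: C, bond orders sum to 1 (valence 4) → 3 H
  atom 18: C, bond orders sum to 2 (valence 4) → 2 H
  atom 19: C, bond orders sum to 2 (valence 4) → 2 H
  atom 20: C, bond orders sum to 2 (valence 4) → 2 H
  atom 21: C, bond orders sum to 3 (valence 4) → 1 H
  atom 22: C, bond orders sum to 1 (valence 4) → 3 H
  atom 23: N, bond orders sum to 1 (valence 3) → 2 H
Totals → C:15, H:26, Cl:2, F:3, N:1, O:2.
In Hill order: C15H26Cl2F3NO2.

C15H26Cl2F3NO2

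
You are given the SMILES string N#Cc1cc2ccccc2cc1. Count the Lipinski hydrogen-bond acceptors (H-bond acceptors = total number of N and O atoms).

1

N atoms: 1; O atoms: 0.
Lipinski HBA = 1 + 0 = 1.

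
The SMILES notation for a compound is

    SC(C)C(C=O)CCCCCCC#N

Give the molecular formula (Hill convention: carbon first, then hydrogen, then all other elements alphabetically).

C11H19NOS

Walk through each heavy atom and fill implicit hydrogens from standard valence (C 4, N 3, O 2, S 2, halogen 1):
  atom 1: S, bond orders sum to 1 (valence 2) → 1 H
  atom 2: C, bond orders sum to 3 (valence 4) → 1 H
  atom 3: C, bond orders sum to 1 (valence 4) → 3 H
  atom 4: C, bond orders sum to 3 (valence 4) → 1 H
  atom 5: C, bond orders sum to 3 (valence 4) → 1 H
  atom 6: O, bond orders sum to 2 (valence 2) → 0 H
  atom 7: C, bond orders sum to 2 (valence 4) → 2 H
  atom 8: C, bond orders sum to 2 (valence 4) → 2 H
  atom 9: C, bond orders sum to 2 (valence 4) → 2 H
  atom 10: C, bond orders sum to 2 (valence 4) → 2 H
  atom 11: C, bond orders sum to 2 (valence 4) → 2 H
  atom 12: C, bond orders sum to 2 (valence 4) → 2 H
  atom 13: C, bond orders sum to 4 (valence 4) → 0 H
  atom 14: N, bond orders sum to 3 (valence 3) → 0 H
Totals → C:11, H:19, N:1, O:1, S:1.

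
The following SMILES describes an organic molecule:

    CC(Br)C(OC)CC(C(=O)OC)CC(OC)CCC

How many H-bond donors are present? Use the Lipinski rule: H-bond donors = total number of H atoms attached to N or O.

Donors: find every N or O and count the H atoms it carries.
  atom 5 (O): bond orders sum to 2 → 0 H
  atom 10 (O): bond orders sum to 2 → 0 H
  atom 11 (O): bond orders sum to 2 → 0 H
  atom 15 (O): bond orders sum to 2 → 0 H
Lipinski HBD = 0.

0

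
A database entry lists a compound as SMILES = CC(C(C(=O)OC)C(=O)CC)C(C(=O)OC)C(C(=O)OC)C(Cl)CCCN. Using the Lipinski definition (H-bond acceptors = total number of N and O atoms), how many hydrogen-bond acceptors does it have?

N atoms: 1; O atoms: 7.
Lipinski HBA = 1 + 7 = 8.

8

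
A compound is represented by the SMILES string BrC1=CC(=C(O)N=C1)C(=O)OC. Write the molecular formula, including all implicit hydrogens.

C7H6BrNO3

Walk through each heavy atom and fill implicit hydrogens from standard valence (C 4, N 3, O 2, S 2, halogen 1):
  atom 1: Br (halogen, monovalent) → 0 H
  atom 2: C, bond orders sum to 4 (valence 4) → 0 H
  atom 3: C, bond orders sum to 3 (valence 4) → 1 H
  atom 4: C, bond orders sum to 4 (valence 4) → 0 H
  atom 5: C, bond orders sum to 4 (valence 4) → 0 H
  atom 6: O, bond orders sum to 1 (valence 2) → 1 H
  atom 7: N, bond orders sum to 3 (valence 3) → 0 H
  atom 8: C, bond orders sum to 3 (valence 4) → 1 H
  atom 9: C, bond orders sum to 4 (valence 4) → 0 H
  atom 10: O, bond orders sum to 2 (valence 2) → 0 H
  atom 11: O, bond orders sum to 2 (valence 2) → 0 H
  atom 12: C, bond orders sum to 1 (valence 4) → 3 H
Totals → C:7, H:6, Br:1, N:1, O:3.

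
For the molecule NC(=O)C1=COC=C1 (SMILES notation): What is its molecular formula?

Walk through each heavy atom and fill implicit hydrogens from standard valence (C 4, N 3, O 2, S 2, halogen 1):
  atom 1: N, bond orders sum to 1 (valence 3) → 2 H
  atom 2: C, bond orders sum to 4 (valence 4) → 0 H
  atom 3: O, bond orders sum to 2 (valence 2) → 0 H
  atom 4: C, bond orders sum to 4 (valence 4) → 0 H
  atom 5: C, bond orders sum to 3 (valence 4) → 1 H
  atom 6: O, bond orders sum to 2 (valence 2) → 0 H
  atom 7: C, bond orders sum to 3 (valence 4) → 1 H
  atom 8: C, bond orders sum to 3 (valence 4) → 1 H
Totals → C:5, H:5, N:1, O:2.
In Hill order: C5H5NO2.

C5H5NO2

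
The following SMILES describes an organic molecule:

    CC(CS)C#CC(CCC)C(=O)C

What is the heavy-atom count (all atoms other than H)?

13

Every atom symbol written in the SMILES (organic subset) is one heavy atom; implicit H are not written.
Heavy atoms by element → C:11, O:1, S:1.
Total: 13.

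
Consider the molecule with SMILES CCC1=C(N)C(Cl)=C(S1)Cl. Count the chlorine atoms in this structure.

2

Scan the SMILES for Cl atoms (remember two-letter symbols like Cl and Br are single atoms).
Chlorine count: 2.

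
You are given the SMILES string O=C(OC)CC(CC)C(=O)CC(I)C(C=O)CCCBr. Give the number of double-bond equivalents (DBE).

3

Molecular formula: C14H22BrIO4.
DoU = (2C + 2 + N − H − X) / 2, where X is the halogen count and O/S are ignored.
    = (2·14 + 2 + 0 − 22 − 2) / 2 = 6 / 2 = 3.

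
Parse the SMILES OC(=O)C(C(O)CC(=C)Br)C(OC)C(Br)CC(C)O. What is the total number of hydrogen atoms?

Walk through each heavy atom and fill implicit hydrogens from standard valence (C 4, N 3, O 2, S 2, halogen 1):
  atom 1: O, bond orders sum to 1 (valence 2) → 1 H
  atom 2: C, bond orders sum to 4 (valence 4) → 0 H
  atom 3: O, bond orders sum to 2 (valence 2) → 0 H
  atom 4: C, bond orders sum to 3 (valence 4) → 1 H
  atom 5: C, bond orders sum to 3 (valence 4) → 1 H
  atom 6: O, bond orders sum to 1 (valence 2) → 1 H
  atom 7: C, bond orders sum to 2 (valence 4) → 2 H
  atom 8: C, bond orders sum to 4 (valence 4) → 0 H
  atom 9: C, bond orders sum to 2 (valence 4) → 2 H
  atom 10: Br (halogen, monovalent) → 0 H
  atom 11: C, bond orders sum to 3 (valence 4) → 1 H
  atom 12: O, bond orders sum to 2 (valence 2) → 0 H
  atom 13: C, bond orders sum to 1 (valence 4) → 3 H
  atom 14: C, bond orders sum to 3 (valence 4) → 1 H
  atom 15: Br (halogen, monovalent) → 0 H
  atom 16: C, bond orders sum to 2 (valence 4) → 2 H
  atom 17: C, bond orders sum to 3 (valence 4) → 1 H
  atom 18: C, bond orders sum to 1 (valence 4) → 3 H
  atom 19: O, bond orders sum to 1 (valence 2) → 1 H
Total hydrogens: 20.

20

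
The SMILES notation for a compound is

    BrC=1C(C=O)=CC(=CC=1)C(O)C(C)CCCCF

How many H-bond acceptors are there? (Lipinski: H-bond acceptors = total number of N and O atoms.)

N atoms: 0; O atoms: 2.
Lipinski HBA = 0 + 2 = 2.

2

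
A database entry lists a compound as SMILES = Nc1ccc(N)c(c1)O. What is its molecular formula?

C6H8N2O

Walk through each heavy atom and fill implicit hydrogens from standard valence (C 4, N 3, O 2, S 2, halogen 1); for lowercase aromatic atoms, an aromatic c carries 1 H when it has two neighbours and 0 H with three, and aromatic n carries 0 H:
  atom 1: N, bond orders sum to 1 (valence 3) → 2 H
  atom 2: aromatic c, 3 neighbours → 0 H
  atom 3: aromatic c, 2 neighbours → 1 H
  atom 4: aromatic c, 2 neighbours → 1 H
  atom 5: aromatic c, 3 neighbours → 0 H
  atom 6: N, bond orders sum to 1 (valence 3) → 2 H
  atom 7: aromatic c, 3 neighbours → 0 H
  atom 8: aromatic c, 2 neighbours → 1 H
  atom 9: O, bond orders sum to 1 (valence 2) → 1 H
Totals → C:6, H:8, N:2, O:1.
In Hill order: C6H8N2O.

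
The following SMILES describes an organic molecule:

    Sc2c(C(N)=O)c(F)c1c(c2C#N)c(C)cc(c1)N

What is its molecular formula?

Walk through each heavy atom and fill implicit hydrogens from standard valence (C 4, N 3, O 2, S 2, halogen 1); for lowercase aromatic atoms, an aromatic c carries 1 H when it has two neighbours and 0 H with three, and aromatic n carries 0 H:
  atom 1: S, bond orders sum to 1 (valence 2) → 1 H
  atom 2: aromatic c, 3 neighbours → 0 H
  atom 3: aromatic c, 3 neighbours → 0 H
  atom 4: C, bond orders sum to 4 (valence 4) → 0 H
  atom 5: N, bond orders sum to 1 (valence 3) → 2 H
  atom 6: O, bond orders sum to 2 (valence 2) → 0 H
  atom 7: aromatic c, 3 neighbours → 0 H
  atom 8: F (halogen, monovalent) → 0 H
  atom 9: aromatic c, 3 neighbours → 0 H
  atom 10: aromatic c, 3 neighbours → 0 H
  atom 11: aromatic c, 3 neighbours → 0 H
  atom 12: C, bond orders sum to 4 (valence 4) → 0 H
  atom 13: N, bond orders sum to 3 (valence 3) → 0 H
  atom 14: aromatic c, 3 neighbours → 0 H
  atom 15: C, bond orders sum to 1 (valence 4) → 3 H
  atom 16: aromatic c, 2 neighbours → 1 H
  atom 17: aromatic c, 3 neighbours → 0 H
  atom 18: aromatic c, 2 neighbours → 1 H
  atom 19: N, bond orders sum to 1 (valence 3) → 2 H
Totals → C:13, H:10, F:1, N:3, O:1, S:1.
In Hill order: C13H10FN3OS.

C13H10FN3OS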